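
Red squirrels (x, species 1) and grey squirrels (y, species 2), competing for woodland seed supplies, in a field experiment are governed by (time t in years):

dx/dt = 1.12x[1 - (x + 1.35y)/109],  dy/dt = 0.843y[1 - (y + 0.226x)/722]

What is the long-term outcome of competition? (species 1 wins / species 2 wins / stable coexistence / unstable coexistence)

species 2 excludes species 1

Compare the nullcline intercepts: K1/α12 = 109/1.35 = 80.7 < K2 = 722; K2/α21 = 722/0.226 = 3190 > K1 = 109.
Since the inequalities point opposite ways, species 2 can invade but species 1 cannot.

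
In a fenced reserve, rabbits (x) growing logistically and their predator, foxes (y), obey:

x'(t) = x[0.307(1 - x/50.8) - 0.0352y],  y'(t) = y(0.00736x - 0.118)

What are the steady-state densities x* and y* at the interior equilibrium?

x* ≈ 16, y* ≈ 5.97

From dy/dt = 0 with y > 0: 0.00736x* = 0.118, so x* = 16.
Substitute into dx/dt = 0: 0.307(1 - 16/50.8) = 0.0352y*.
The bracket is 0.684, giving y* = 0.21/0.0352 = 5.97.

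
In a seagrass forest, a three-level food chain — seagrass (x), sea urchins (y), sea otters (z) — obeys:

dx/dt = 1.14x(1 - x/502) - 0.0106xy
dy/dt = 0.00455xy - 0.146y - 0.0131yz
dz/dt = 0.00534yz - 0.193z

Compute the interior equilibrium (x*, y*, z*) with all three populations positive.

x* ≈ 333, y* ≈ 36.1, z* ≈ 105

From dz/dt = 0: 0.00534y* = 0.193, so y* = 36.1.
From dx/dt = 0: 1.14(1 - x*/502) = 0.0106·36.1, giving x* = 502·(1 - 0.336) = 333.
From dy/dt = 0: 0.00455·333 - 0.146 = 0.0131z*, so z* = 1.37/0.0131 = 105.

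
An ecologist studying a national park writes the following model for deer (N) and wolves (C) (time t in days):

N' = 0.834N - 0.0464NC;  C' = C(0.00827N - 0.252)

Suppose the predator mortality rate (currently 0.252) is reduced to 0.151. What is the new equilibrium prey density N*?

At the interior fixed point, setting dC/dt = 0 with C > 0 fixes N* = (predator death rate)/(NC coefficient) — independent of the other coefficients.
With the change, N* = 0.151/0.00827 = 18.3; it falls from 30.5.

N* ≈ 18.3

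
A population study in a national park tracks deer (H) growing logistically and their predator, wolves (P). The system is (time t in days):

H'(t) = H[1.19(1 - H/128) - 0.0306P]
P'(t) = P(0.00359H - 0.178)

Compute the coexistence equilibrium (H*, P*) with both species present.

From dP/dt = 0 with P > 0: 0.00359H* = 0.178, so H* = 49.6.
Substitute into dH/dt = 0: 1.19(1 - 49.6/128) = 0.0306P*.
The bracket is 0.613, giving P* = 0.729/0.0306 = 23.8.

H* ≈ 49.6, P* ≈ 23.8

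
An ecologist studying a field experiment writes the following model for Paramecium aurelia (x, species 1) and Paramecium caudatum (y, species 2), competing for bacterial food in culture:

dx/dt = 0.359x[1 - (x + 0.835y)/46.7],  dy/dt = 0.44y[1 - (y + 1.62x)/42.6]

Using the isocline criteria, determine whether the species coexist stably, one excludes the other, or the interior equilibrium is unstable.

species 1 excludes species 2

Compare the nullcline intercepts: K1/α12 = 46.7/0.835 = 55.9 > K2 = 42.6; K2/α21 = 42.6/1.62 = 26.3 < K1 = 46.7.
Since the inequalities point opposite ways, species 1 can invade but species 2 cannot.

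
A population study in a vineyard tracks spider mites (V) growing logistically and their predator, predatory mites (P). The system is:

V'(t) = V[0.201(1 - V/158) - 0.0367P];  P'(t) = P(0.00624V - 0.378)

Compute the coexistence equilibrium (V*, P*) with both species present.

V* ≈ 60.6, P* ≈ 3.38

From dP/dt = 0 with P > 0: 0.00624V* = 0.378, so V* = 60.6.
Substitute into dV/dt = 0: 0.201(1 - 60.6/158) = 0.0367P*.
The bracket is 0.617, giving P* = 0.124/0.0367 = 3.38.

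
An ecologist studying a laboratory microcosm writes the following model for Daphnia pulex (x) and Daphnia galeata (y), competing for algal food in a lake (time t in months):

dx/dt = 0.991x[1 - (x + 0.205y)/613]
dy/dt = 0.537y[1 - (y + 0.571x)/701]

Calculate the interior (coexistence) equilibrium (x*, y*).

x* ≈ 532, y* ≈ 398

Setting both brackets to zero gives the nullclines x + 0.205y = 613 and 0.571x + y = 701.
Substituting y = 701 - 0.571x into the first: x(1 - 0.205·0.571) = 613 - 0.205·701.
So x* = 469/0.883 = 532, and then y* = 701 - 0.571·532 = 398.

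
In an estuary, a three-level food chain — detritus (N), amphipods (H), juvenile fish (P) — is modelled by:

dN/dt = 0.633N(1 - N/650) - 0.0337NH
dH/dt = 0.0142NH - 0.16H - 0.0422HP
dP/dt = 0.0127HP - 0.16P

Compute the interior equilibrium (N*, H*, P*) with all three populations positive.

From dP/dt = 0: 0.0127H* = 0.16, so H* = 12.6.
From dN/dt = 0: 0.633(1 - N*/650) = 0.0337·12.6, giving N* = 650·(1 - 0.671) = 214.
From dH/dt = 0: 0.0142·214 - 0.16 = 0.0422P*, so P* = 2.88/0.0422 = 68.2.

N* ≈ 214, H* ≈ 12.6, P* ≈ 68.2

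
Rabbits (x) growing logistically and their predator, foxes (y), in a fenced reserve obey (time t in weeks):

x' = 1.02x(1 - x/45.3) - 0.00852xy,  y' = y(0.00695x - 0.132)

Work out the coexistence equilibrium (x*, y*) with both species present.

x* ≈ 19, y* ≈ 69.5

From dy/dt = 0 with y > 0: 0.00695x* = 0.132, so x* = 19.
Substitute into dx/dt = 0: 1.02(1 - 19/45.3) = 0.00852y*.
The bracket is 0.581, giving y* = 0.592/0.00852 = 69.5.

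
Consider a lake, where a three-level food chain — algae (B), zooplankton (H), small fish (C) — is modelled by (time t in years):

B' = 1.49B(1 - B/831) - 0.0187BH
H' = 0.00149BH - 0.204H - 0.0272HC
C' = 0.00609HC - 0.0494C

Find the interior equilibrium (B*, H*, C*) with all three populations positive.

B* ≈ 746, H* ≈ 8.11, C* ≈ 33.4

From dC/dt = 0: 0.00609H* = 0.0494, so H* = 8.11.
From dB/dt = 0: 1.49(1 - B*/831) = 0.0187·8.11, giving B* = 831·(1 - 0.102) = 746.
From dH/dt = 0: 0.00149·746 - 0.204 = 0.0272C*, so C* = 0.908/0.0272 = 33.4.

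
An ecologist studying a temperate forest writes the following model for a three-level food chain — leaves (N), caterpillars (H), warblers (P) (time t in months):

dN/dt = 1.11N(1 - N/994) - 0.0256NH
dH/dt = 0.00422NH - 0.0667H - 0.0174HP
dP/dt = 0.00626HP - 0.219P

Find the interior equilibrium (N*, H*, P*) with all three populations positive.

N* ≈ 192, H* ≈ 35, P* ≈ 42.7

From dP/dt = 0: 0.00626H* = 0.219, so H* = 35.
From dN/dt = 0: 1.11(1 - N*/994) = 0.0256·35, giving N* = 994·(1 - 0.807) = 192.
From dH/dt = 0: 0.00422·192 - 0.0667 = 0.0174P*, so P* = 0.744/0.0174 = 42.7.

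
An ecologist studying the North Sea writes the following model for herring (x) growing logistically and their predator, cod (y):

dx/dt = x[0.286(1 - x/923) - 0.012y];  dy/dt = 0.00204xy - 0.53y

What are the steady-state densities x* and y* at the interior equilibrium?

x* ≈ 260, y* ≈ 17.1

From dy/dt = 0 with y > 0: 0.00204x* = 0.53, so x* = 260.
Substitute into dx/dt = 0: 0.286(1 - 260/923) = 0.012y*.
The bracket is 0.719, giving y* = 0.205/0.012 = 17.1.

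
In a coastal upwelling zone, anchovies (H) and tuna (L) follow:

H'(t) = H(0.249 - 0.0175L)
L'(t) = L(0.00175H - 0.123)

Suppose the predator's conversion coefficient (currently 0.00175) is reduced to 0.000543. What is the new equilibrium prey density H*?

H* ≈ 227

At the interior fixed point, setting dL/dt = 0 with L > 0 fixes H* = (predator death rate)/(HL coefficient) — independent of the other coefficients.
With the change, H* = 0.123/0.000543 = 227; it rises from 70.3.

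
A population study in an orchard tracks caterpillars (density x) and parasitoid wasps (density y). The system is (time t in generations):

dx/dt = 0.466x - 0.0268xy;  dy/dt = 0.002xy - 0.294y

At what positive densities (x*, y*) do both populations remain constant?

x* ≈ 147, y* ≈ 17.4

Set dy/dt = 0 with y > 0: 0.002x - 0.294 = 0, so x* = 0.294/0.002 = 147.
Set dx/dt = 0 with x > 0: 0.466 - 0.0268y = 0, so y* = 0.466/0.0268 = 17.4.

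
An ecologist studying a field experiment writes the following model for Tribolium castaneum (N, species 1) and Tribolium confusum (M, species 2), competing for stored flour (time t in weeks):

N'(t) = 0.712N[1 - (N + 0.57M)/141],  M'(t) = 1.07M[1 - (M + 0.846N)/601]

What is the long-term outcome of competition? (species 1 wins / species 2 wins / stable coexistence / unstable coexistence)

Compare the nullcline intercepts: K1/α12 = 141/0.57 = 247 < K2 = 601; K2/α21 = 601/0.846 = 710 > K1 = 141.
Since the inequalities point opposite ways, species 2 can invade but species 1 cannot.

species 2 excludes species 1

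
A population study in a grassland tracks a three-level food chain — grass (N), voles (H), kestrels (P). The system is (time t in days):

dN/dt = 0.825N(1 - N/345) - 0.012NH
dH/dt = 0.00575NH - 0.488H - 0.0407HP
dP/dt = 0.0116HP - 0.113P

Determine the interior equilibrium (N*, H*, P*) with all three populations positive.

N* ≈ 296, H* ≈ 9.74, P* ≈ 29.8

From dP/dt = 0: 0.0116H* = 0.113, so H* = 9.74.
From dN/dt = 0: 0.825(1 - N*/345) = 0.012·9.74, giving N* = 345·(1 - 0.142) = 296.
From dH/dt = 0: 0.00575·296 - 0.488 = 0.0407P*, so P* = 1.21/0.0407 = 29.8.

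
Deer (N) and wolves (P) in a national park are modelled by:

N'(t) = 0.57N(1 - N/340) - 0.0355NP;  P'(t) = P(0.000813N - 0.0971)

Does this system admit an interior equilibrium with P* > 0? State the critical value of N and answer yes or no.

Threshold N = 119; K > 119, so yes, the predator persists.

The predator equation gives dP/dt > 0 only when N > 0.0971/0.000813 = 119.
Without the predator, N → K = 340. Since 340 > 119, the predator can invade and persist.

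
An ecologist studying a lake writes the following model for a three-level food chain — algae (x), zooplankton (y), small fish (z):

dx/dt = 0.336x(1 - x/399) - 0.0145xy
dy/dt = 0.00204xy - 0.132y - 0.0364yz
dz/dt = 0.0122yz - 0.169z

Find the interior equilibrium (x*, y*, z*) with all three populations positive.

x* ≈ 160, y* ≈ 13.9, z* ≈ 5.37

From dz/dt = 0: 0.0122y* = 0.169, so y* = 13.9.
From dx/dt = 0: 0.336(1 - x*/399) = 0.0145·13.9, giving x* = 399·(1 - 0.598) = 160.
From dy/dt = 0: 0.00204·160 - 0.132 = 0.0364z*, so z* = 0.195/0.0364 = 5.37.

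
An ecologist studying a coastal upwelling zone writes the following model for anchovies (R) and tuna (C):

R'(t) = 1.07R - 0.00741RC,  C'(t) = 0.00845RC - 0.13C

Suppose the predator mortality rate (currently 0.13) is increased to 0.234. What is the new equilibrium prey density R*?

At the interior fixed point, setting dC/dt = 0 with C > 0 fixes R* = (predator death rate)/(RC coefficient) — independent of the other coefficients.
With the change, R* = 0.234/0.00845 = 27.7; it rises from 15.4.

R* ≈ 27.7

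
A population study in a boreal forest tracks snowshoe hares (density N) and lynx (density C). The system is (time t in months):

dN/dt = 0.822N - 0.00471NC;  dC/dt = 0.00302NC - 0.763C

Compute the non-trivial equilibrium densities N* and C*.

N* ≈ 253, C* ≈ 175

Set dC/dt = 0 with C > 0: 0.00302N - 0.763 = 0, so N* = 0.763/0.00302 = 253.
Set dN/dt = 0 with N > 0: 0.822 - 0.00471C = 0, so C* = 0.822/0.00471 = 175.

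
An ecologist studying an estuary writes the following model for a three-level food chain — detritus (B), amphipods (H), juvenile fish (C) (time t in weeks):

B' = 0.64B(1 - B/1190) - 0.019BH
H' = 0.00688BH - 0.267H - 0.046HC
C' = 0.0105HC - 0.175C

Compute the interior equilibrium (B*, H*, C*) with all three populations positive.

From dC/dt = 0: 0.0105H* = 0.175, so H* = 16.7.
From dB/dt = 0: 0.64(1 - B*/1190) = 0.019·16.7, giving B* = 1190·(1 - 0.495) = 601.
From dH/dt = 0: 0.00688·601 - 0.267 = 0.046C*, so C* = 3.87/0.046 = 84.1.

B* ≈ 601, H* ≈ 16.7, C* ≈ 84.1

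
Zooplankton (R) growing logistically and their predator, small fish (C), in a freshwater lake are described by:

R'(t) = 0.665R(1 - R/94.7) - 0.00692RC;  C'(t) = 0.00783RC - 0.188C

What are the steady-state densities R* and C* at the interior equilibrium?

From dC/dt = 0 with C > 0: 0.00783R* = 0.188, so R* = 24.
Substitute into dR/dt = 0: 0.665(1 - 24/94.7) = 0.00692C*.
The bracket is 0.746, giving C* = 0.496/0.00692 = 71.7.

R* ≈ 24, C* ≈ 71.7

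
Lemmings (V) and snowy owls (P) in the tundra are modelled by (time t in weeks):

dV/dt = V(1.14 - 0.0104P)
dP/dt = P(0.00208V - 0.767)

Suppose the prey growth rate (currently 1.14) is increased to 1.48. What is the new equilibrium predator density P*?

P* ≈ 142

At the interior fixed point, setting dV/dt = 0 with V > 0 fixes P* = (prey growth rate)/(VP coefficient) — independent of the other coefficients.
With the change, P* = 1.48/0.0104 = 142; it rises from 110.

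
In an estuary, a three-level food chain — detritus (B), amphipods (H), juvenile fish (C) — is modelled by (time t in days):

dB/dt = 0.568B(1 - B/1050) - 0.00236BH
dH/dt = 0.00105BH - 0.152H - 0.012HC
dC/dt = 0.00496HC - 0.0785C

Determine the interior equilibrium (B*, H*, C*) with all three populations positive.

From dC/dt = 0: 0.00496H* = 0.0785, so H* = 15.8.
From dB/dt = 0: 0.568(1 - B*/1050) = 0.00236·15.8, giving B* = 1050·(1 - 0.0658) = 981.
From dH/dt = 0: 0.00105·981 - 0.152 = 0.012C*, so C* = 0.878/0.012 = 73.2.

B* ≈ 981, H* ≈ 15.8, C* ≈ 73.2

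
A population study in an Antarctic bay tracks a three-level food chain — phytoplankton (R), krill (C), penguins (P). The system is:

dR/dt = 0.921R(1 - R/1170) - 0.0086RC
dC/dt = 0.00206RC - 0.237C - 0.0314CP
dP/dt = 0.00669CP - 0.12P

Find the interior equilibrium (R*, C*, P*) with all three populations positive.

From dP/dt = 0: 0.00669C* = 0.12, so C* = 17.9.
From dR/dt = 0: 0.921(1 - R*/1170) = 0.0086·17.9, giving R* = 1170·(1 - 0.167) = 974.
From dC/dt = 0: 0.00206·974 - 0.237 = 0.0314P*, so P* = 1.77/0.0314 = 56.4.

R* ≈ 974, C* ≈ 17.9, P* ≈ 56.4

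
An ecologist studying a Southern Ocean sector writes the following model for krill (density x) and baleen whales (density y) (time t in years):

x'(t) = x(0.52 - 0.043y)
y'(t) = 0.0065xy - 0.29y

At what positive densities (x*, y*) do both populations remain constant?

x* ≈ 44.6, y* ≈ 12.1

Set dy/dt = 0 with y > 0: 0.0065x - 0.29 = 0, so x* = 0.29/0.0065 = 44.6.
Set dx/dt = 0 with x > 0: 0.52 - 0.043y = 0, so y* = 0.52/0.043 = 12.1.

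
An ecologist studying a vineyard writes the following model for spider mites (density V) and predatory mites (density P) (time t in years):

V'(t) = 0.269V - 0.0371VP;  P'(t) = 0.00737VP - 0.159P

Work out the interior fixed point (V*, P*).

Set dP/dt = 0 with P > 0: 0.00737V - 0.159 = 0, so V* = 0.159/0.00737 = 21.6.
Set dV/dt = 0 with V > 0: 0.269 - 0.0371P = 0, so P* = 0.269/0.0371 = 7.25.

V* ≈ 21.6, P* ≈ 7.25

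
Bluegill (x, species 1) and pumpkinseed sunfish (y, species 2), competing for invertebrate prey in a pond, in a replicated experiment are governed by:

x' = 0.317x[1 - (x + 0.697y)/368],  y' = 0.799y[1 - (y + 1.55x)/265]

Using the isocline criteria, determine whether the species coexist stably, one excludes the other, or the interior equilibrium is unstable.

species 1 excludes species 2

Compare the nullcline intercepts: K1/α12 = 368/0.697 = 528 > K2 = 265; K2/α21 = 265/1.55 = 171 < K1 = 368.
Since the inequalities point opposite ways, species 1 can invade but species 2 cannot.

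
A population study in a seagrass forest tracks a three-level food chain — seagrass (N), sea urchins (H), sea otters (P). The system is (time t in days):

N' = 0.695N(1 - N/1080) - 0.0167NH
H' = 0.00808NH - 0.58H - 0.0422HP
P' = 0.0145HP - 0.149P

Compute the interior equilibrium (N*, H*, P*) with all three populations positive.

From dP/dt = 0: 0.0145H* = 0.149, so H* = 10.3.
From dN/dt = 0: 0.695(1 - N*/1080) = 0.0167·10.3, giving N* = 1080·(1 - 0.247) = 813.
From dH/dt = 0: 0.00808·813 - 0.58 = 0.0422P*, so P* = 5.99/0.0422 = 142.

N* ≈ 813, H* ≈ 10.3, P* ≈ 142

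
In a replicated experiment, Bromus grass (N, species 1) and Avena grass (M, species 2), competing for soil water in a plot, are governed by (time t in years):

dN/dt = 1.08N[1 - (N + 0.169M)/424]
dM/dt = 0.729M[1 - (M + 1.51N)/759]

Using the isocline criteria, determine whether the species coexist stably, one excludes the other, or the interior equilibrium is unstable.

Compare the nullcline intercepts: K1/α12 = 424/0.169 = 2510 > K2 = 759; K2/α21 = 759/1.51 = 503 > K1 = 424.
Since both inequalities hold, each species can invade when rare, so the interior equilibrium is stable.

stable coexistence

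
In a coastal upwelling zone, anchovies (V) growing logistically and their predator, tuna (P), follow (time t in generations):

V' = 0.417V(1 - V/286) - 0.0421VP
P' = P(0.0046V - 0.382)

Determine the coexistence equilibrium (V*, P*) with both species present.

From dP/dt = 0 with P > 0: 0.0046V* = 0.382, so V* = 83.
Substitute into dV/dt = 0: 0.417(1 - 83/286) = 0.0421P*.
The bracket is 0.71, giving P* = 0.296/0.0421 = 7.03.

V* ≈ 83, P* ≈ 7.03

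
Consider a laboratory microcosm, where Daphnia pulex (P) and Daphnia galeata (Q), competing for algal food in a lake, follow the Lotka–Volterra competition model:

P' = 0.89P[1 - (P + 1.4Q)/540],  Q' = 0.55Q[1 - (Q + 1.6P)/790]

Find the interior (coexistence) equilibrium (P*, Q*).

Setting both brackets to zero gives the nullclines P + 1.4Q = 540 and 1.6P + Q = 790.
Substituting Q = 790 - 1.6P into the first: P(1 - 1.4·1.6) = 540 - 1.4·790.
So P* = -566/-1.24 = 456, and then Q* = 790 - 1.6·456 = 59.7.

P* ≈ 456, Q* ≈ 59.7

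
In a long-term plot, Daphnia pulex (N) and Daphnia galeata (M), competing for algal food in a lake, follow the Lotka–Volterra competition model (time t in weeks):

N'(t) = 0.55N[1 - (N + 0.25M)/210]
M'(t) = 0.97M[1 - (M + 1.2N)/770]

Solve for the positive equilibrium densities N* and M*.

Setting both brackets to zero gives the nullclines N + 0.25M = 210 and 1.2N + M = 770.
Substituting M = 770 - 1.2N into the first: N(1 - 0.25·1.2) = 210 - 0.25·770.
So N* = 17.5/0.7 = 25, and then M* = 770 - 1.2·25 = 740.

N* ≈ 25, M* ≈ 740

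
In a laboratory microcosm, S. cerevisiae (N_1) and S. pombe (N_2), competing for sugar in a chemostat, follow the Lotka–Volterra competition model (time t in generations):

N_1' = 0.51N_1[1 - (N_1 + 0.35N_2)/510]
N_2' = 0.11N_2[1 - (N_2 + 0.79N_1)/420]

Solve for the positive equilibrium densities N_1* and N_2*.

N_1* ≈ 502, N_2* ≈ 23.6

Setting both brackets to zero gives the nullclines N_1 + 0.35N_2 = 510 and 0.79N_1 + N_2 = 420.
Substituting N_2 = 420 - 0.79N_1 into the first: N_1(1 - 0.35·0.79) = 510 - 0.35·420.
So N_1* = 363/0.724 = 502, and then N_2* = 420 - 0.79·502 = 23.6.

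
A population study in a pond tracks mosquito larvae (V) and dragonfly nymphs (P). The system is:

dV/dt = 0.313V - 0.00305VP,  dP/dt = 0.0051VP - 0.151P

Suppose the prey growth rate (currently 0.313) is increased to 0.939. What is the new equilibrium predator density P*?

P* ≈ 308

At the interior fixed point, setting dV/dt = 0 with V > 0 fixes P* = (prey growth rate)/(VP coefficient) — independent of the other coefficients.
With the change, P* = 0.939/0.00305 = 308; it rises from 103.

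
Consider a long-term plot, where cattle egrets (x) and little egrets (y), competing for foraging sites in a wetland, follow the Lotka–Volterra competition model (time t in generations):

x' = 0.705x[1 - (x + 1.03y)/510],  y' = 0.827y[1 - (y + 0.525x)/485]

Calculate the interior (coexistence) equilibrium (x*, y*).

Setting both brackets to zero gives the nullclines x + 1.03y = 510 and 0.525x + y = 485.
Substituting y = 485 - 0.525x into the first: x(1 - 1.03·0.525) = 510 - 1.03·485.
So x* = 10.4/0.459 = 22.8, and then y* = 485 - 0.525·22.8 = 473.

x* ≈ 22.8, y* ≈ 473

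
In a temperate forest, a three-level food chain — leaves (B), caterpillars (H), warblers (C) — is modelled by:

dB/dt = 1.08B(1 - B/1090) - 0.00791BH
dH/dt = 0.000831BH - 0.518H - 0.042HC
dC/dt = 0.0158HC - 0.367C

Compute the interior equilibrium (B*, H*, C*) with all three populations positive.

From dC/dt = 0: 0.0158H* = 0.367, so H* = 23.2.
From dB/dt = 0: 1.08(1 - B*/1090) = 0.00791·23.2, giving B* = 1090·(1 - 0.17) = 905.
From dH/dt = 0: 0.000831·905 - 0.518 = 0.042C*, so C* = 0.234/0.042 = 5.56.

B* ≈ 905, H* ≈ 23.2, C* ≈ 5.56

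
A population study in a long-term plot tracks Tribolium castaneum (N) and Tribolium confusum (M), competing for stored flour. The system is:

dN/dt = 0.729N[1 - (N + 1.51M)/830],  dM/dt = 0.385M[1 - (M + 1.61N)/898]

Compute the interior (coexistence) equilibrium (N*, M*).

Setting both brackets to zero gives the nullclines N + 1.51M = 830 and 1.61N + M = 898.
Substituting M = 898 - 1.61N into the first: N(1 - 1.51·1.61) = 830 - 1.51·898.
So N* = -526/-1.43 = 368, and then M* = 898 - 1.61·368 = 306.

N* ≈ 368, M* ≈ 306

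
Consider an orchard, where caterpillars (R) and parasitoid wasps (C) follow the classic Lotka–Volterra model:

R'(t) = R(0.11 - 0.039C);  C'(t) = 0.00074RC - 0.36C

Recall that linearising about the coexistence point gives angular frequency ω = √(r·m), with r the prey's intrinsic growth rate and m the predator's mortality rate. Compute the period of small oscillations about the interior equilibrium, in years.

T ≈ 31.6 years

Here r = 0.11 and m = 0.36, so r·m = 0.0396.
ω = √0.0396 = 0.199 per year, hence T = 2π/ω ≈ 31.6 years.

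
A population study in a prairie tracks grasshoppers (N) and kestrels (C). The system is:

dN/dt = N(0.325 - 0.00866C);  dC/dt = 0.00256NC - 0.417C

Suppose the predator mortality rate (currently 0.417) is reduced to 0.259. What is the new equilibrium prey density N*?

At the interior fixed point, setting dC/dt = 0 with C > 0 fixes N* = (predator death rate)/(NC coefficient) — independent of the other coefficients.
With the change, N* = 0.259/0.00256 = 101; it falls from 163.

N* ≈ 101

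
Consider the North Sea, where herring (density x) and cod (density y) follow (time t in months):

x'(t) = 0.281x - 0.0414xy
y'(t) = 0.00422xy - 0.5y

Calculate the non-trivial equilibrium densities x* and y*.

Set dy/dt = 0 with y > 0: 0.00422x - 0.5 = 0, so x* = 0.5/0.00422 = 118.
Set dx/dt = 0 with x > 0: 0.281 - 0.0414y = 0, so y* = 0.281/0.0414 = 6.79.

x* ≈ 118, y* ≈ 6.79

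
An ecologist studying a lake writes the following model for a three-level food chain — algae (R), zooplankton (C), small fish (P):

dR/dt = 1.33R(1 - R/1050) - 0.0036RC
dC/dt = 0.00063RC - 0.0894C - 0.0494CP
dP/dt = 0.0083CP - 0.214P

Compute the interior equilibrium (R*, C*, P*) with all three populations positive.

R* ≈ 977, C* ≈ 25.8, P* ≈ 10.6

From dP/dt = 0: 0.0083C* = 0.214, so C* = 25.8.
From dR/dt = 0: 1.33(1 - R*/1050) = 0.0036·25.8, giving R* = 1050·(1 - 0.0698) = 977.
From dC/dt = 0: 0.00063·977 - 0.0894 = 0.0494P*, so P* = 0.526/0.0494 = 10.6.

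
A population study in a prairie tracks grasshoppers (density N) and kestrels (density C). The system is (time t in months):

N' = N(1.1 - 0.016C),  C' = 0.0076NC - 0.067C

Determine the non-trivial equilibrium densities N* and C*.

N* ≈ 8.82, C* ≈ 68.8

Set dC/dt = 0 with C > 0: 0.0076N - 0.067 = 0, so N* = 0.067/0.0076 = 8.82.
Set dN/dt = 0 with N > 0: 1.1 - 0.016C = 0, so C* = 1.1/0.016 = 68.8.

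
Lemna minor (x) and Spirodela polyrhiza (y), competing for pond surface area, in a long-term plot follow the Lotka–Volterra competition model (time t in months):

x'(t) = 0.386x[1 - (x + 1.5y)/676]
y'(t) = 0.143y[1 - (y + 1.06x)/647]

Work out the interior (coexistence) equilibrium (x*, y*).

x* ≈ 499, y* ≈ 118

Setting both brackets to zero gives the nullclines x + 1.5y = 676 and 1.06x + y = 647.
Substituting y = 647 - 1.06x into the first: x(1 - 1.5·1.06) = 676 - 1.5·647.
So x* = -294/-0.59 = 499, and then y* = 647 - 1.06·499 = 118.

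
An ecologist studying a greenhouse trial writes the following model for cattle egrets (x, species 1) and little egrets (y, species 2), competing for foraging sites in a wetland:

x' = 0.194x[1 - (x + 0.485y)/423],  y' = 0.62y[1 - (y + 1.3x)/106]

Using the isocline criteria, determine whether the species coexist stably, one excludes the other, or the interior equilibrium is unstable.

Compare the nullcline intercepts: K1/α12 = 423/0.485 = 872 > K2 = 106; K2/α21 = 106/1.3 = 81.5 < K1 = 423.
Since the inequalities point opposite ways, species 1 can invade but species 2 cannot.

species 1 excludes species 2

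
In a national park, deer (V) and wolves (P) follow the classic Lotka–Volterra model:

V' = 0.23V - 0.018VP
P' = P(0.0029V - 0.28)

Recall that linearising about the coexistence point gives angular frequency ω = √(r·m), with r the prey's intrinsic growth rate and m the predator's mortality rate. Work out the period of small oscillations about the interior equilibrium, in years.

Here r = 0.23 and m = 0.28, so r·m = 0.0644.
ω = √0.0644 = 0.254 per year, hence T = 2π/ω ≈ 24.8 years.

T ≈ 24.8 years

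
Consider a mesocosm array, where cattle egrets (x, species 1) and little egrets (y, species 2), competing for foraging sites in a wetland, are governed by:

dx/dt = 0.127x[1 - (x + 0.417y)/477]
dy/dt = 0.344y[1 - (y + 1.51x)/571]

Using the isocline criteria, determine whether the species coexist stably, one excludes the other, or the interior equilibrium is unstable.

species 1 excludes species 2

Compare the nullcline intercepts: K1/α12 = 477/0.417 = 1140 > K2 = 571; K2/α21 = 571/1.51 = 378 < K1 = 477.
Since the inequalities point opposite ways, species 1 can invade but species 2 cannot.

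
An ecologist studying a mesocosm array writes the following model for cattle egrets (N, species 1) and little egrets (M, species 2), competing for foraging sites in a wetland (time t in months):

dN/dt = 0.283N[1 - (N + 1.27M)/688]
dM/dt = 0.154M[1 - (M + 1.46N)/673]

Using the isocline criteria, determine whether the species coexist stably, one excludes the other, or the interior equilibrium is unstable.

unstable coexistence (outcome depends on initial conditions)

Compare the nullcline intercepts: K1/α12 = 688/1.27 = 542 < K2 = 673; K2/α21 = 673/1.46 = 461 < K1 = 688.
Since both are reversed, neither can invade when rare; the interior point is a saddle.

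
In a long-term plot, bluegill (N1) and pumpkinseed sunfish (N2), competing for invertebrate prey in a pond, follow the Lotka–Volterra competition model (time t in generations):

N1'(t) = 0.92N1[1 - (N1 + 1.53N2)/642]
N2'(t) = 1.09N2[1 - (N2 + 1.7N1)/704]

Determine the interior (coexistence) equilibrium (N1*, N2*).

N1* ≈ 272, N2* ≈ 242

Setting both brackets to zero gives the nullclines N1 + 1.53N2 = 642 and 1.7N1 + N2 = 704.
Substituting N2 = 704 - 1.7N1 into the first: N1(1 - 1.53·1.7) = 642 - 1.53·704.
So N1* = -435/-1.6 = 272, and then N2* = 704 - 1.7·272 = 242.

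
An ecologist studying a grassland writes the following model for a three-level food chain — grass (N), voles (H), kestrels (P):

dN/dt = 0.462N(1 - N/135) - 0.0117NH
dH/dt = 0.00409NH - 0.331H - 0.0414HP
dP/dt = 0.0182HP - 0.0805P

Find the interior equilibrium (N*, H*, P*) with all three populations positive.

From dP/dt = 0: 0.0182H* = 0.0805, so H* = 4.42.
From dN/dt = 0: 0.462(1 - N*/135) = 0.0117·4.42, giving N* = 135·(1 - 0.112) = 120.
From dH/dt = 0: 0.00409·120 - 0.331 = 0.0414P*, so P* = 0.159/0.0414 = 3.85.

N* ≈ 120, H* ≈ 4.42, P* ≈ 3.85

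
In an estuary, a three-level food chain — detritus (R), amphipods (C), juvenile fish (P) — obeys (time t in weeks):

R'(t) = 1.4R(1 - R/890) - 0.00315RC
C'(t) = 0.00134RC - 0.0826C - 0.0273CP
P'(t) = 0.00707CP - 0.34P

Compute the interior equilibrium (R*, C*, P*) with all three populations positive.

From dP/dt = 0: 0.00707C* = 0.34, so C* = 48.1.
From dR/dt = 0: 1.4(1 - R*/890) = 0.00315·48.1, giving R* = 890·(1 - 0.108) = 794.
From dC/dt = 0: 0.00134·794 - 0.0826 = 0.0273P*, so P* = 0.981/0.0273 = 35.9.

R* ≈ 794, C* ≈ 48.1, P* ≈ 35.9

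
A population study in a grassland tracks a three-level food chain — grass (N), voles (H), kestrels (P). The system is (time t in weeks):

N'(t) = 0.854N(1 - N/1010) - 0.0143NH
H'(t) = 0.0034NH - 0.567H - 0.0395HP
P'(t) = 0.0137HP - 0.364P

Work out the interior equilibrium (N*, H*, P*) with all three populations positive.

N* ≈ 561, H* ≈ 26.6, P* ≈ 33.9

From dP/dt = 0: 0.0137H* = 0.364, so H* = 26.6.
From dN/dt = 0: 0.854(1 - N*/1010) = 0.0143·26.6, giving N* = 1010·(1 - 0.445) = 561.
From dH/dt = 0: 0.0034·561 - 0.567 = 0.0395P*, so P* = 1.34/0.0395 = 33.9.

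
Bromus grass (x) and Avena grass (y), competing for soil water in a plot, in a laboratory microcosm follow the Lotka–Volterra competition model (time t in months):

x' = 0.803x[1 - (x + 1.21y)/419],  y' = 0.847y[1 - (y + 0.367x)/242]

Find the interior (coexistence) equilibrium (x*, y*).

x* ≈ 227, y* ≈ 159

Setting both brackets to zero gives the nullclines x + 1.21y = 419 and 0.367x + y = 242.
Substituting y = 242 - 0.367x into the first: x(1 - 1.21·0.367) = 419 - 1.21·242.
So x* = 126/0.556 = 227, and then y* = 242 - 0.367·227 = 159.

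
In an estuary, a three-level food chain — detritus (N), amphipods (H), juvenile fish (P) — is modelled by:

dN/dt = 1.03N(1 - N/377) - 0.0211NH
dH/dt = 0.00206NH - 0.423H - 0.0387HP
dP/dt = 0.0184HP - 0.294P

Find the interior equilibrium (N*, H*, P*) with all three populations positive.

N* ≈ 254, H* ≈ 16, P* ≈ 2.57

From dP/dt = 0: 0.0184H* = 0.294, so H* = 16.
From dN/dt = 0: 1.03(1 - N*/377) = 0.0211·16, giving N* = 377·(1 - 0.327) = 254.
From dH/dt = 0: 0.00206·254 - 0.423 = 0.0387P*, so P* = 0.0994/0.0387 = 2.57.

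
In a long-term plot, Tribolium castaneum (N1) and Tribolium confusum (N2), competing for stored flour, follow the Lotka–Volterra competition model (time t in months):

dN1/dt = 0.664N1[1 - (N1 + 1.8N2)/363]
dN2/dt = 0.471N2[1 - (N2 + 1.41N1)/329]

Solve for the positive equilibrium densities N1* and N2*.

N1* ≈ 149, N2* ≈ 119

Setting both brackets to zero gives the nullclines N1 + 1.8N2 = 363 and 1.41N1 + N2 = 329.
Substituting N2 = 329 - 1.41N1 into the first: N1(1 - 1.8·1.41) = 363 - 1.8·329.
So N1* = -229/-1.54 = 149, and then N2* = 329 - 1.41·149 = 119.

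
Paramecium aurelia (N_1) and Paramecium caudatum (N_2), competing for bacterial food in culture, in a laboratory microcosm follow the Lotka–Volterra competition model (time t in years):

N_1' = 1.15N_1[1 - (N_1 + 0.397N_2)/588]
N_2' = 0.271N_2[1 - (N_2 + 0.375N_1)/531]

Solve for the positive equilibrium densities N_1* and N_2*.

N_1* ≈ 443, N_2* ≈ 365

Setting both brackets to zero gives the nullclines N_1 + 0.397N_2 = 588 and 0.375N_1 + N_2 = 531.
Substituting N_2 = 531 - 0.375N_1 into the first: N_1(1 - 0.397·0.375) = 588 - 0.397·531.
So N_1* = 377/0.851 = 443, and then N_2* = 531 - 0.375·443 = 365.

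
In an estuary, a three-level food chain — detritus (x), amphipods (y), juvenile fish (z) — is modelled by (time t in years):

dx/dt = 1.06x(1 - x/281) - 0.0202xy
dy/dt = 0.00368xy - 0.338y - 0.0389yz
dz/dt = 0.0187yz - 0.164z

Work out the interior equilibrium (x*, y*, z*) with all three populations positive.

x* ≈ 234, y* ≈ 8.77, z* ≈ 13.5

From dz/dt = 0: 0.0187y* = 0.164, so y* = 8.77.
From dx/dt = 0: 1.06(1 - x*/281) = 0.0202·8.77, giving x* = 281·(1 - 0.167) = 234.
From dy/dt = 0: 0.00368·234 - 0.338 = 0.0389z*, so z* = 0.523/0.0389 = 13.5.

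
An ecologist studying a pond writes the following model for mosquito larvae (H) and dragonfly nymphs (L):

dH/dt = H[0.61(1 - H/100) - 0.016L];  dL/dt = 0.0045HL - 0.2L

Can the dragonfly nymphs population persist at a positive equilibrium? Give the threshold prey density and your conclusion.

Threshold H = 44.4; K > 44.4, so yes, the predator persists.

The predator equation gives dL/dt > 0 only when H > 0.2/0.0045 = 44.4.
Without the predator, H → K = 100. Since 100 > 44.4, the predator can invade and persist.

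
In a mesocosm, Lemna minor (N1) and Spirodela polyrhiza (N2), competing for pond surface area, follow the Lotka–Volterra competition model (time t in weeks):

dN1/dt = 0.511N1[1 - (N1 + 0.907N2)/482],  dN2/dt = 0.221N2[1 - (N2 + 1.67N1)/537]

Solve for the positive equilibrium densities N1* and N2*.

Setting both brackets to zero gives the nullclines N1 + 0.907N2 = 482 and 1.67N1 + N2 = 537.
Substituting N2 = 537 - 1.67N1 into the first: N1(1 - 0.907·1.67) = 482 - 0.907·537.
So N1* = -5.06/-0.515 = 9.83, and then N2* = 537 - 1.67·9.83 = 521.

N1* ≈ 9.83, N2* ≈ 521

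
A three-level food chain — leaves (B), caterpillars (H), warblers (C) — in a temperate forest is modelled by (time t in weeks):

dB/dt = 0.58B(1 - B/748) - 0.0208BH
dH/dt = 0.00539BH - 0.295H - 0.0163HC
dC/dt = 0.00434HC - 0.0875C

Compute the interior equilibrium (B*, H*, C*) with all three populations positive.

B* ≈ 207, H* ≈ 20.2, C* ≈ 50.4

From dC/dt = 0: 0.00434H* = 0.0875, so H* = 20.2.
From dB/dt = 0: 0.58(1 - B*/748) = 0.0208·20.2, giving B* = 748·(1 - 0.723) = 207.
From dH/dt = 0: 0.00539·207 - 0.295 = 0.0163C*, so C* = 0.822/0.0163 = 50.4.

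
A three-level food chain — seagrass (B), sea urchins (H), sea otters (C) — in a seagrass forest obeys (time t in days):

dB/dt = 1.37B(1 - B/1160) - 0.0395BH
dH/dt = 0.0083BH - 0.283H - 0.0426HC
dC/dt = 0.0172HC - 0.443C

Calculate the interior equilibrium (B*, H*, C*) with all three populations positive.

From dC/dt = 0: 0.0172H* = 0.443, so H* = 25.8.
From dB/dt = 0: 1.37(1 - B*/1160) = 0.0395·25.8, giving B* = 1160·(1 - 0.743) = 299.
From dH/dt = 0: 0.0083·299 - 0.283 = 0.0426C*, so C* = 2.2/0.0426 = 51.5.

B* ≈ 299, H* ≈ 25.8, C* ≈ 51.5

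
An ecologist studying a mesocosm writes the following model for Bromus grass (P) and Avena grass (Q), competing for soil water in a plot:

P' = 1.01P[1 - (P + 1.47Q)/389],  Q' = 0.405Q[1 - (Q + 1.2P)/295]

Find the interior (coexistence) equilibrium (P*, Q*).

P* ≈ 58.4, Q* ≈ 225

Setting both brackets to zero gives the nullclines P + 1.47Q = 389 and 1.2P + Q = 295.
Substituting Q = 295 - 1.2P into the first: P(1 - 1.47·1.2) = 389 - 1.47·295.
So P* = -44.6/-0.764 = 58.4, and then Q* = 295 - 1.2·58.4 = 225.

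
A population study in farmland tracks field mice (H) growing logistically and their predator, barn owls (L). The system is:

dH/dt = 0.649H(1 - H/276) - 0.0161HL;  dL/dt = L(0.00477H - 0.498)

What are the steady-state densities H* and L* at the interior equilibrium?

H* ≈ 104, L* ≈ 25.1

From dL/dt = 0 with L > 0: 0.00477H* = 0.498, so H* = 104.
Substitute into dH/dt = 0: 0.649(1 - 104/276) = 0.0161L*.
The bracket is 0.622, giving L* = 0.404/0.0161 = 25.1.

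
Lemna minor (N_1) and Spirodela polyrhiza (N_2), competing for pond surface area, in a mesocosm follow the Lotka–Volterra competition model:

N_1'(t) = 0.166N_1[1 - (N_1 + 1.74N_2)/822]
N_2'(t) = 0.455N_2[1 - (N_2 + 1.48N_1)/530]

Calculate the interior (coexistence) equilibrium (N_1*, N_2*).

N_1* ≈ 63.6, N_2* ≈ 436

Setting both brackets to zero gives the nullclines N_1 + 1.74N_2 = 822 and 1.48N_1 + N_2 = 530.
Substituting N_2 = 530 - 1.48N_1 into the first: N_1(1 - 1.74·1.48) = 822 - 1.74·530.
So N_1* = -100/-1.58 = 63.6, and then N_2* = 530 - 1.48·63.6 = 436.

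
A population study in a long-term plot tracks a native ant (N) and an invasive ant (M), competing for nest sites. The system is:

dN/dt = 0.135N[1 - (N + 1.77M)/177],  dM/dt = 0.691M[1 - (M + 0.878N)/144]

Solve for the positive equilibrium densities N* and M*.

N* ≈ 141, M* ≈ 20.6

Setting both brackets to zero gives the nullclines N + 1.77M = 177 and 0.878N + M = 144.
Substituting M = 144 - 0.878N into the first: N(1 - 1.77·0.878) = 177 - 1.77·144.
So N* = -77.9/-0.554 = 141, and then M* = 144 - 0.878·141 = 20.6.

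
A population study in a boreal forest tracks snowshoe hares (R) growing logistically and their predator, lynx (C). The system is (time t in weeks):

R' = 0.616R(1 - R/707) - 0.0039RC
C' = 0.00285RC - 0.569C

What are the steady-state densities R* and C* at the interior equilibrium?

R* ≈ 200, C* ≈ 113

From dC/dt = 0 with C > 0: 0.00285R* = 0.569, so R* = 200.
Substitute into dR/dt = 0: 0.616(1 - 200/707) = 0.0039C*.
The bracket is 0.718, giving C* = 0.442/0.0039 = 113.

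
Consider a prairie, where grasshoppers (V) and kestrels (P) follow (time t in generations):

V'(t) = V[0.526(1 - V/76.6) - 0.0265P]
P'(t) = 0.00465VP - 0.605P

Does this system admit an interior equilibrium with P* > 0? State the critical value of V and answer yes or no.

Threshold V = 130; K < 130, so no, the predator goes extinct.

The predator equation gives dP/dt > 0 only when V > 0.605/0.00465 = 130.
Without the predator, V → K = 76.6. Since 76.6 < 130, the predator cannot invade.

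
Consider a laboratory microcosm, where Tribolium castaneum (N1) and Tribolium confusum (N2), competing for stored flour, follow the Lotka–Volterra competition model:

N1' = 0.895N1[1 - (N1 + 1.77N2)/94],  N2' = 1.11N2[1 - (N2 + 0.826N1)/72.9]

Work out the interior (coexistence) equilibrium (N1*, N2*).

N1* ≈ 75.8, N2* ≈ 10.3

Setting both brackets to zero gives the nullclines N1 + 1.77N2 = 94 and 0.826N1 + N2 = 72.9.
Substituting N2 = 72.9 - 0.826N1 into the first: N1(1 - 1.77·0.826) = 94 - 1.77·72.9.
So N1* = -35/-0.462 = 75.8, and then N2* = 72.9 - 0.826·75.8 = 10.3.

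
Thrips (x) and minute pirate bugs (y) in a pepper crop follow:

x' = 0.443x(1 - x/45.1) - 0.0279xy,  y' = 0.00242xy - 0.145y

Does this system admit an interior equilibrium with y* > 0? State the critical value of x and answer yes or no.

The predator equation gives dy/dt > 0 only when x > 0.145/0.00242 = 59.9.
Without the predator, x → K = 45.1. Since 45.1 < 59.9, the predator cannot invade.

Threshold x = 59.9; K < 59.9, so no, the predator goes extinct.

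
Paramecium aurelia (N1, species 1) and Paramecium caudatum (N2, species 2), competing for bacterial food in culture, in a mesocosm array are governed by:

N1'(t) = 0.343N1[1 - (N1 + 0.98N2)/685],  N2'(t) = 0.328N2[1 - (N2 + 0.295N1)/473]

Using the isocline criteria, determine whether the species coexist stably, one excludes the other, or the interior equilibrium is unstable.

stable coexistence

Compare the nullcline intercepts: K1/α12 = 685/0.98 = 699 > K2 = 473; K2/α21 = 473/0.295 = 1600 > K1 = 685.
Since both inequalities hold, each species can invade when rare, so the interior equilibrium is stable.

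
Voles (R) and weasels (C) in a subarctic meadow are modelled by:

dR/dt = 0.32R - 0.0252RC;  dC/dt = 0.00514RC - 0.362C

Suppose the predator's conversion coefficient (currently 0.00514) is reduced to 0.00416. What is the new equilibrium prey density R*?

R* ≈ 87

At the interior fixed point, setting dC/dt = 0 with C > 0 fixes R* = (predator death rate)/(RC coefficient) — independent of the other coefficients.
With the change, R* = 0.362/0.00416 = 87; it rises from 70.4.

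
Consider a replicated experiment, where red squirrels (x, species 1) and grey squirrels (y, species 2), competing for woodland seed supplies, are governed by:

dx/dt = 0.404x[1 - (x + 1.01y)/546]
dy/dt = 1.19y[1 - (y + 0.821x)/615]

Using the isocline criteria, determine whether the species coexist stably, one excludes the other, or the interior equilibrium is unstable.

species 2 excludes species 1

Compare the nullcline intercepts: K1/α12 = 546/1.01 = 541 < K2 = 615; K2/α21 = 615/0.821 = 749 > K1 = 546.
Since the inequalities point opposite ways, species 2 can invade but species 1 cannot.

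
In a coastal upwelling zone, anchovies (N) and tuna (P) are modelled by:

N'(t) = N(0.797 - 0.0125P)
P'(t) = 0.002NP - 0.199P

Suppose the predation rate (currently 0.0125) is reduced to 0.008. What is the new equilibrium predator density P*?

P* ≈ 99.6

At the interior fixed point, setting dN/dt = 0 with N > 0 fixes P* = (prey growth rate)/(NP coefficient) — independent of the other coefficients.
With the change, P* = 0.797/0.008 = 99.6; it rises from 63.8.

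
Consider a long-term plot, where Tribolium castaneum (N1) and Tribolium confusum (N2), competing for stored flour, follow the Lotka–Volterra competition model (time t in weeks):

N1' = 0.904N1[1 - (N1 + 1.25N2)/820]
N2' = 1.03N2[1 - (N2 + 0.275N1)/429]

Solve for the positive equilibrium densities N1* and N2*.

Setting both brackets to zero gives the nullclines N1 + 1.25N2 = 820 and 0.275N1 + N2 = 429.
Substituting N2 = 429 - 0.275N1 into the first: N1(1 - 1.25·0.275) = 820 - 1.25·429.
So N1* = 284/0.656 = 432, and then N2* = 429 - 0.275·432 = 310.

N1* ≈ 432, N2* ≈ 310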